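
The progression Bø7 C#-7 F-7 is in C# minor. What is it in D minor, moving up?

C# minor up to D minor is a minor second; each chord root moves by that interval while the quality stays the same.
Bø7: root B up a minor second → C, giving Cø7.
C#-7: root C# up a minor second → D, giving D-7.
F-7: root F up a minor second → Gb, giving Gb-7.

Cø7 D-7 Gb-7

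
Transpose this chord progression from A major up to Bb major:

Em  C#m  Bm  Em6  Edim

Fm Dm Cm Fm6 Fdim

A major up to Bb major is a minor second; each chord root moves by that interval while the quality stays the same.
Em: root E up a minor second → F, giving Fm.
C#m: root C# up a minor second → D, giving Dm.
Bm: root B up a minor second → C, giving Cm.
Em6: root E up a minor second → F, giving Fm6.
Edim: root E up a minor second → F, giving Fdim.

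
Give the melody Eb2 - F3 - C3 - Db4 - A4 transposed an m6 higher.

Eb2 becomes Cb3
F3 becomes Db4
C3 becomes Ab3
Db4 becomes Bbb4
A4 becomes F5

Cb3 Db4 Ab3 Bbb4 F5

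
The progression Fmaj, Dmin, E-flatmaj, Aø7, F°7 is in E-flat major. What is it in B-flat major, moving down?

E-flat major down to B-flat major is a perfect fourth; each chord root moves by that interval while the quality stays the same.
Fmaj: root F down a perfect fourth → C, giving Cmaj.
Dmin: root D down a perfect fourth → A, giving Amin.
E-flatmaj: root E-flat down a perfect fourth → Bb, giving Bbmaj.
Aø7: root A down a perfect fourth → E, giving Eø7.
F°7: root F down a perfect fourth → C, giving C°7.

Cmaj Amin Bbmaj Eø7 C°7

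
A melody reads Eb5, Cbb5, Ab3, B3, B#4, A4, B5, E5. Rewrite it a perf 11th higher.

Ab6 Fbb6 Db5 E5 E#6 D6 E7 A6

Eb5 → Ab6
Cbb5 → Fbb6
Ab3 → Db5
B3 → E5
B#4 → E#6
A4 → D6
B5 → E7
E5 → A6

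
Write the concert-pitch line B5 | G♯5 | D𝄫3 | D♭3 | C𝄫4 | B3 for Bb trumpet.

Written C4 sounds as Bb3 on the Bb trumpet, so concert pitches are written a major second up.
B5 → C#6
G#5 → A#5
Dbb3 → Ebb3
Db3 → Eb3
Cbb4 → Dbb4
B3 → C#4

C#6 A#5 Ebb3 Eb3 Dbb4 C#4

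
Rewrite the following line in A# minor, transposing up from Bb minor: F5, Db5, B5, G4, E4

From Bb up to A# is an augmented seventh; apply that to each pitch.
F5 -> E#6
Db5 -> C#6
B5 -> A##6
G4 -> F##5
E4 -> D##5

E#6 C#6 A##6 F##5 D##5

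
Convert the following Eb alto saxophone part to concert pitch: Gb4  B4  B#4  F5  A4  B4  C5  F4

Bbb3 D4 D#4 Ab4 C4 D4 Eb4 Ab3

The Eb alto saxophone sounds a major sixth below written, so transpose each written note down a major sixth.
Gb4 becomes Bbb3
B4 becomes D4
B#4 becomes D#4
F5 becomes Ab4
A4 becomes C4
B4 becomes D4
C5 becomes Eb4
F4 becomes Ab3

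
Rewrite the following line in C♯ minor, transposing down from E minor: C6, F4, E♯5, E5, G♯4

A5 D4 C##5 C#5 E#4

From E down to C♯ is a minor third; apply that to each pitch.
C6 gives A5
F4 gives D4
E#5 gives C##5
E5 gives C#5
G#4 gives E#4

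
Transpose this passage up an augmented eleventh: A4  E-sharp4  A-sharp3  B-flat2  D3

D#6 A##5 D##5 E4 G#4

A4 -> D#6
E#4 -> A##5
A#3 -> D##5
Bb2 -> E4
D3 -> G#4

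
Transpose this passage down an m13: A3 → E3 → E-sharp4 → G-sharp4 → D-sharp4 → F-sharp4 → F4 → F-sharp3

C#2 G#1 G##2 B#2 F##2 A#2 A2 A#1

A3 -> C#2
E3 -> G#1
E#4 -> G##2
G#4 -> B#2
D#4 -> F##2
F#4 -> A#2
F4 -> A2
F#3 -> A#1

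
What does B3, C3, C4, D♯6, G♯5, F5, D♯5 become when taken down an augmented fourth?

B3 gives F3
C3 gives Gb2
C4 gives Gb3
D#6 gives A5
G#5 gives D5
F5 gives Cb5
D#5 gives A4

F3 Gb2 Gb3 A5 D5 Cb5 A4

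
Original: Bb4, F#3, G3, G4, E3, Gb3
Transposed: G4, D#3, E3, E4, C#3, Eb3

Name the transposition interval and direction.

Take the first pair: Bb4 → G4. B to G spans 3 letter names, so the interval is some kind of third.
G4 to Bb4 is 3 semitones, which makes it a minor third; the second version is lower, so the direction is down.
Checking another pair — Gb3 → Eb3 — gives the same interval.

down a minor third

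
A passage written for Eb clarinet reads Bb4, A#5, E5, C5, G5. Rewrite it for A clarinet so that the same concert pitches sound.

First find concert pitch: the Eb clarinet sounds a minor third above written, so Bb4 A#5 E5 C5 G5 sounds Db5 C#6 G5 Eb5 Bb5.
Then write for A clarinet: it sounds a minor third below written, so the part must be a minor third above concert.
Db5 → Fb5
C#6 → E6
G5 → Bb5
Eb5 → Gb5
Bb5 → Db6

Fb5 E6 Bb5 Gb5 Db6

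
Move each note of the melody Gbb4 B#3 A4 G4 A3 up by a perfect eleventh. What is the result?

Cbb6 E#5 D6 C6 D5

Gbb4 becomes Cbb6
B#3 becomes E#5
A4 becomes D6
G4 becomes C6
A3 becomes D5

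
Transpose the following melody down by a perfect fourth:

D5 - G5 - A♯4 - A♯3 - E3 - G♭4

A4 D5 E#4 E#3 B2 Db4

A perfect fourth down from D5 gives A4.
G5 down a perfect fourth is D5.
A#4: a fourth down reaches E, and 5 semitones makes it E#4.
A#3: a fourth down reaches E, and 5 semitones makes it E#3.
A perfect fourth down from E3 gives B2.
Gb4 down a perfect fourth is Db4.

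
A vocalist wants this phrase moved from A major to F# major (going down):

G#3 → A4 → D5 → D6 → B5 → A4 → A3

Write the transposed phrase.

From A down to F# is a minor third; apply that to each pitch.
G#3 to E#3
A4 to F#4
D5 to B4
D6 to B5
B5 to G#5
A4 to F#4
A3 to F#3

E#3 F#4 B4 B5 G#5 F#4 F#3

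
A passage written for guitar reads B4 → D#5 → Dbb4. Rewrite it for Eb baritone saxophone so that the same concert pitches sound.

G#5 B#5 Bbb4

First find concert pitch: the guitar sounds a perfect octave below written, so B4 D#5 Dbb4 sounds B3 D#4 Dbb3.
Then write for Eb baritone saxophone: it sounds a major thirteenth below written, so the part must be a major thirteenth above concert.
B3 → G#5
D#4 → B#5
Dbb3 → Bbb4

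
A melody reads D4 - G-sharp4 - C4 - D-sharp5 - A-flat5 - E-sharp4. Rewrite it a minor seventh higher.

C5 F#5 Bb4 C#6 Gb6 D#5

D4 up a minor seventh is C5.
G#4 up a minor seventh is F#5.
C4 up a minor seventh is Bb4.
D#5 up a minor seventh is C#6.
Ab5: a seventh up reaches G, and 10 semitones makes it Gb6.
A minor seventh up from E#4 gives D#5.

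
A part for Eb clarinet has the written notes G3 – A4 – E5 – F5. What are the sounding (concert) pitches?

Bb3 C5 G5 Ab5

Written C4 on the Eb clarinet sounds as Eb4, a minor third higher; apply that shift to every note.
G3 → Bb3
A4 → C5
E5 → G5
F5 → Ab5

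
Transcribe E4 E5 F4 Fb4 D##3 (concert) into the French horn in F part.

The French horn in F sounds a perfect fifth below written, so the written part must be a perfect fifth above concert — transpose each note up.
E4 gives B4
E5 gives B5
F4 gives C5
Fb4 gives Cb5
D##3 gives A##3

B4 B5 C5 Cb5 A##3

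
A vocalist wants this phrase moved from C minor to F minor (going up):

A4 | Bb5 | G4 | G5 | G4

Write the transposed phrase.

D5 Eb6 C5 C6 C5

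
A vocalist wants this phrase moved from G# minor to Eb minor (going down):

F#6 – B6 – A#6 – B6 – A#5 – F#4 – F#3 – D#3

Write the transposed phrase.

From G# down to Eb is an augmented third; apply that to each pitch.
F#6 → Db6
B6 → Gb6
A#6 → F6
B6 → Gb6
A#5 → F5
F#4 → Db4
F#3 → Db3
D#3 → Bb2

Db6 Gb6 F6 Gb6 F5 Db4 Db3 Bb2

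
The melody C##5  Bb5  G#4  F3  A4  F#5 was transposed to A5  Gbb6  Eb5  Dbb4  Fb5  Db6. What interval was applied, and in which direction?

up a diminished sixth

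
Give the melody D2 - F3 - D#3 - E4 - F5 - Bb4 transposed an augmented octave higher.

D2 → D#3
F3 → F#4
D#3 → D##4
E4 → E#5
F5 → F#6
Bb4 → B5

D#3 F#4 D##4 E#5 F#6 B5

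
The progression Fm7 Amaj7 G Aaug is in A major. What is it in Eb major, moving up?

A major up to Eb major is a diminished fifth; each chord root moves by that interval while the quality stays the same.
Fm7: root F up a diminished fifth → Cb, giving Cbm7.
Amaj7: root A up a diminished fifth → Eb, giving Ebmaj7.
G: root G up a diminished fifth → Db, giving Db.
Aaug: root A up a diminished fifth → Eb, giving Ebaug.

Cbm7 Ebmaj7 Db Ebaug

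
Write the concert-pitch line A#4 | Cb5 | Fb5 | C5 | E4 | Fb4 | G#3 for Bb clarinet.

Written C4 sounds as Bb3 on the Bb clarinet, so concert pitches are written a major second up.
A#4 gives B#4
Cb5 gives Db5
Fb5 gives Gb5
C5 gives D5
E4 gives F#4
Fb4 gives Gb4
G#3 gives A#3

B#4 Db5 Gb5 D5 F#4 Gb4 A#3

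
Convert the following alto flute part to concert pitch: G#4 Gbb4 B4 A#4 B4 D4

Written C4 on the alto flute sounds as G3, a perfect fourth lower; apply that shift to every note.
G#4 → D#4
Gbb4 → Dbb4
B4 → F#4
A#4 → E#4
B4 → F#4
D4 → A3

D#4 Dbb4 F#4 E#4 F#4 A3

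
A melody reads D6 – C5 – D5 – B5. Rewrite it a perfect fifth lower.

G5 F4 G4 E5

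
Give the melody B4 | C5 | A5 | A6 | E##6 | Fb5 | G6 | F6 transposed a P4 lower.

F#4 G4 E5 E6 B##5 Cb5 D6 C6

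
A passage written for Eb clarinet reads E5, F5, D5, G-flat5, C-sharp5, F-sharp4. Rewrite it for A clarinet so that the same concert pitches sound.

Bb5 Cb6 Ab5 Dbb6 G5 C5

First find concert pitch: the Eb clarinet sounds a minor third above written, so E5 F5 D5 G-flat5 C-sharp5 F-sharp4 sounds G5 Ab5 F5 Bbb5 E5 A4.
Then write for A clarinet: it sounds a minor third below written, so the part must be a minor third above concert.
G5 → Bb5
Ab5 → Cb6
F5 → Ab5
Bbb5 → Dbb6
E5 → G5
A4 → C5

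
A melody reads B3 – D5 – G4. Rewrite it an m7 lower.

C#3 E4 A3

B3 to C#3
D5 to E4
G4 to A3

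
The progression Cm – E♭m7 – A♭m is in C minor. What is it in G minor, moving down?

Gm Bbm7 Ebm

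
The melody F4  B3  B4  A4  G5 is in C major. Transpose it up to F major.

C major to F major up is a perfect fourth, so every note moves up by that interval.
F4 gives Bb4
B3 gives E4
B4 gives E5
A4 gives D5
G5 gives C6

Bb4 E4 E5 D5 C6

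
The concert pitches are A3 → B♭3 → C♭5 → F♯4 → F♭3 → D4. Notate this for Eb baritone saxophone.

F#5 G5 Ab6 D#6 Db5 B5

Written C4 sounds as Eb2 on the Eb baritone saxophone, so concert pitches are written a major thirteenth up.
A3 -> F#5
Bb3 -> G5
Cb5 -> Ab6
F#4 -> D#6
Fb3 -> Db5
D4 -> B5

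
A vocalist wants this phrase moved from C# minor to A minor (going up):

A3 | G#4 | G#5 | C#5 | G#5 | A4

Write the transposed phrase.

From C# up to A is a minor sixth; apply that to each pitch.
A3 becomes F4
G#4 becomes E5
G#5 becomes E6
C#5 becomes A5
G#5 becomes E6
A4 becomes F5

F4 E5 E6 A5 E6 F5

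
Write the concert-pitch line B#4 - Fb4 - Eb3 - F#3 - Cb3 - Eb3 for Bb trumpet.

C##5 Gb4 F3 G#3 Db3 F3

The Bb trumpet sounds a major second below written, so the written part must be a major second above concert — transpose each note up.
B#4 to C##5
Fb4 to Gb4
Eb3 to F3
F#3 to G#3
Cb3 to Db3
Eb3 to F3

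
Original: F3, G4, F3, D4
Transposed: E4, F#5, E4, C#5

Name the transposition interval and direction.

From F3 to E4 is 7 letter names — a seventh of some quality.
F3 to E4 is 11 semitones, which makes it a major seventh; the second version is higher, so the direction is up.
Checking another pair — D4 → C#5 — gives the same interval.

up a major seventh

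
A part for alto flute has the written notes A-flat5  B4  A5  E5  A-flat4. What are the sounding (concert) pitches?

Eb5 F#4 E5 B4 Eb4

The alto flute sounds a perfect fourth below written, so transpose each written note down a perfect fourth.
Ab5 becomes Eb5
B4 becomes F#4
A5 becomes E5
E5 becomes B4
Ab4 becomes Eb4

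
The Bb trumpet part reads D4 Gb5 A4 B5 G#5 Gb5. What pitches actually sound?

C4 Fb5 G4 A5 F#5 Fb5

Written C4 on the Bb trumpet sounds as Bb3, a major second lower; apply that shift to every note.
D4 to C4
Gb5 to Fb5
A4 to G4
B5 to A5
G#5 to F#5
Gb5 to Fb5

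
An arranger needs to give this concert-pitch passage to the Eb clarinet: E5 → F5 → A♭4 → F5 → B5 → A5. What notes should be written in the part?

Written C4 sounds as Eb4 on the Eb clarinet, so concert pitches are written a minor third down.
E5 becomes C#5
F5 becomes D5
Ab4 becomes F4
F5 becomes D5
B5 becomes G#5
A5 becomes F#5

C#5 D5 F4 D5 G#5 F#5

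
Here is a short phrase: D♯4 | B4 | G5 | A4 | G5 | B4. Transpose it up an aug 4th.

D#4: a fourth up reaches G, and 6 semitones makes it G##4.
An augmented fourth up from B4 gives E#5.
G5 up an augmented fourth is C#6.
An augmented fourth up from A4 gives D#5.
An augmented fourth up from G5 gives C#6.
B4: a fourth up reaches E, and 6 semitones makes it E#5.

G##4 E#5 C#6 D#5 C#6 E#5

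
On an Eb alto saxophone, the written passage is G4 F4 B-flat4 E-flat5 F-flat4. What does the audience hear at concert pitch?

Written C4 on the Eb alto saxophone sounds as Eb3, a major sixth lower; apply that shift to every note.
G4 → Bb3
F4 → Ab3
Bb4 → Db4
Eb5 → Gb4
Fb4 → Abb3

Bb3 Ab3 Db4 Gb4 Abb3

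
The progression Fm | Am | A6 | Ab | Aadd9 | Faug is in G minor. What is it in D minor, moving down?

G minor down to D minor is a perfect fourth; each chord root moves by that interval while the quality stays the same.
Fm: root F down a perfect fourth → C, giving Cm.
Am: root A down a perfect fourth → E, giving Em.
A6: root A down a perfect fourth → E, giving E6.
Ab: root Ab down a perfect fourth → Eb, giving Eb.
Aadd9: root A down a perfect fourth → E, giving Eadd9.
Faug: root F down a perfect fourth → C, giving Caug.

Cm Em E6 Eb Eadd9 Caug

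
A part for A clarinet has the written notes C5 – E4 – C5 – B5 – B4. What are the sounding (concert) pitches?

A4 C#4 A4 G#5 G#4

The A clarinet sounds a minor third below written, so transpose each written note down a minor third.
C5 -> A4
E4 -> C#4
C5 -> A4
B5 -> G#5
B4 -> G#4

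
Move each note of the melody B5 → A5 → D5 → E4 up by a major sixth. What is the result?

B5 to G#6
A5 to F#6
D5 to B5
E4 to C#5

G#6 F#6 B5 C#5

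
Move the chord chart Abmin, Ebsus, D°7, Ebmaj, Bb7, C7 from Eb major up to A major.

Eb major up to A major is an augmented fourth; each chord root moves by that interval while the quality stays the same.
Abmin: root Ab up an augmented fourth → D, giving Dmin.
Ebsus: root Eb up an augmented fourth → A, giving Asus.
D°7: root D up an augmented fourth → G#, giving G#°7.
Ebmaj: root Eb up an augmented fourth → A, giving Amaj.
Bb7: root Bb up an augmented fourth → E, giving E7.
C7: root C up an augmented fourth → F#, giving F#7.

Dmin Asus G#°7 Amaj E7 F#7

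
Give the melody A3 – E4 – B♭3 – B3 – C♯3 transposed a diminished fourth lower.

E#3 B#3 F#3 F##3 G##2

A3 to E#3
E4 to B#3
Bb3 to F#3
B3 to F##3
C#3 to G##2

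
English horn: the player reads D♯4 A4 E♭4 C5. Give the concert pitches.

G#3 D4 Ab3 F4

The English horn sounds a perfect fifth below written, so transpose each written note down a perfect fifth.
D#4 → G#3
A4 → D4
Eb4 → Ab3
C5 → F4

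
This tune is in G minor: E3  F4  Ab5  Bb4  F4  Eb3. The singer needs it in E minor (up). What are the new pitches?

C#4 D5 F6 G5 D5 C4

From G up to E is a major sixth; apply that to each pitch.
E3 gives C#4
F4 gives D5
Ab5 gives F6
Bb4 gives G5
F4 gives D5
Eb3 gives C4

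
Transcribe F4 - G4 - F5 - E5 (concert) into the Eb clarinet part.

D4 E4 D5 C#5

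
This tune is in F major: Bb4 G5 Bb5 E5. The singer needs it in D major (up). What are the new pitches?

G5 E6 G6 C#6

F major to D major up is a major sixth, so every note moves up by that interval.
Bb4 -> G5
G5 -> E6
Bb5 -> G6
E5 -> C#6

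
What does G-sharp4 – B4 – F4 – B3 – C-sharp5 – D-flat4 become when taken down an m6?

B#3 D#4 A3 D#3 E#4 F3

G#4 → B#3
B4 → D#4
F4 → A3
B3 → D#3
C#5 → E#4
Db4 → F3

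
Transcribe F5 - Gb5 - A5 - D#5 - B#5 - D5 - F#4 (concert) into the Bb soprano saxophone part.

Written C4 sounds as Bb3 on the Bb soprano saxophone, so concert pitches are written a major second up.
F5 to G5
Gb5 to Ab5
A5 to B5
D#5 to E#5
B#5 to C##6
D5 to E5
F#4 to G#4

G5 Ab5 B5 E#5 C##6 E5 G#4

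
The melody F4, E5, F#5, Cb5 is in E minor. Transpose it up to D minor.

From E up to D is a minor seventh; apply that to each pitch.
F4 → Eb5
E5 → D6
F#5 → E6
Cb5 → Bbb5

Eb5 D6 E6 Bbb5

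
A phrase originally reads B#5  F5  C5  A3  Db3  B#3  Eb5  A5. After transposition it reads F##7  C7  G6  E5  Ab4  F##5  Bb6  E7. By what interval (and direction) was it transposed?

up a perfect twelfth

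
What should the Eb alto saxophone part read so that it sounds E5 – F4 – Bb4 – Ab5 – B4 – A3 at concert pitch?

Written C4 sounds as Eb3 on the Eb alto saxophone, so concert pitches are written a major sixth up.
E5 becomes C#6
F4 becomes D5
Bb4 becomes G5
Ab5 becomes F6
B4 becomes G#5
A3 becomes F#4

C#6 D5 G5 F6 G#5 F#4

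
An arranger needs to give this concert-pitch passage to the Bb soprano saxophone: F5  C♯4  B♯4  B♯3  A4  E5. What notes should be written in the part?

G5 D#4 C##5 C##4 B4 F#5

The Bb soprano saxophone sounds a major second below written, so the written part must be a major second above concert — transpose each note up.
F5 to G5
C#4 to D#4
B#4 to C##5
B#3 to C##4
A4 to B4
E5 to F#5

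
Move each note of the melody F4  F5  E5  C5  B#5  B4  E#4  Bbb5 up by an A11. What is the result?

F4 up an augmented eleventh is B5.
An augmented eleventh up from F5 gives B6.
An augmented eleventh up from E5 gives A#6.
C5 up an augmented eleventh is F#6.
An augmented eleventh up from B#5 gives E##7.
B4: an eleventh up reaches E, and 18 semitones makes it E#6.
E#4: an eleventh up reaches A, and 18 semitones makes it A##5.
Bbb5: an eleventh up reaches E, and 18 semitones makes it Eb7.

B5 B6 A#6 F#6 E##7 E#6 A##5 Eb7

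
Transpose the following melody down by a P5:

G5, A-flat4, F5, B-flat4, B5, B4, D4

C5 Db4 Bb4 Eb4 E5 E4 G3

A perfect fifth down from G5 gives C5.
Ab4 down a perfect fifth is Db4.
F5 down a perfect fifth is Bb4.
A perfect fifth down from Bb4 gives Eb4.
B5 down a perfect fifth is E5.
B4: a fifth down reaches E, and 7 semitones makes it E4.
A perfect fifth down from D4 gives G3.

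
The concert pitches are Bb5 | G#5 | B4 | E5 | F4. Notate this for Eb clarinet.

G5 E#5 G#4 C#5 D4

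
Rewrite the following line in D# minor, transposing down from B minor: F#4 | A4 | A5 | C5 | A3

A#3 C#4 C#5 E4 C#3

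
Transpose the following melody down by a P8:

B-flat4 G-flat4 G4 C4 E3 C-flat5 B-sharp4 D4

Bb4 becomes Bb3
Gb4 becomes Gb3
G4 becomes G3
C4 becomes C3
E3 becomes E2
Cb5 becomes Cb4
B#4 becomes B#3
D4 becomes D3

Bb3 Gb3 G3 C3 E2 Cb4 B#3 D3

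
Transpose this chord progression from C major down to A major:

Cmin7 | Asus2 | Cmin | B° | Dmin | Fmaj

Amin7 F#sus2 Amin G#° Bmin Dmaj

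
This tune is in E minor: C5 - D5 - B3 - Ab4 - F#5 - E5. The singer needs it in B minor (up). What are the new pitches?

G5 A5 F#4 Eb5 C#6 B5

From E up to B is a perfect fifth; apply that to each pitch.
C5 → G5
D5 → A5
B3 → F#4
Ab4 → Eb5
F#5 → C#6
E5 → B5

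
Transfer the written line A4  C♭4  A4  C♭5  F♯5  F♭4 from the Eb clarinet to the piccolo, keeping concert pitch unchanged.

First find concert pitch: the Eb clarinet sounds a minor third above written, so A4 C♭4 A4 C♭5 F♯5 F♭4 sounds C5 Ebb4 C5 Ebb5 A5 Abb4.
Then write for piccolo: it sounds a perfect octave above written, so the part must be a perfect octave below concert.
C5 → C4
Ebb4 → Ebb3
C5 → C4
Ebb5 → Ebb4
A5 → A4
Abb4 → Abb3

C4 Ebb3 C4 Ebb4 A4 Abb3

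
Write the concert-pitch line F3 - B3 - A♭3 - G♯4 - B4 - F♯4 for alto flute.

Bb3 E4 Db4 C#5 E5 B4

Written C4 sounds as G3 on the alto flute, so concert pitches are written a perfect fourth up.
F3 gives Bb3
B3 gives E4
Ab3 gives Db4
G#4 gives C#5
B4 gives E5
F#4 gives B4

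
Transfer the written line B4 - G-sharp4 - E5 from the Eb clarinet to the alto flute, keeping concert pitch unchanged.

G5 E5 C6

First find concert pitch: the Eb clarinet sounds a minor third above written, so B4 G-sharp4 E5 sounds D5 B4 G5.
Then write for alto flute: it sounds a perfect fourth below written, so the part must be a perfect fourth above concert.
D5 → G5
B4 → E5
G5 → C6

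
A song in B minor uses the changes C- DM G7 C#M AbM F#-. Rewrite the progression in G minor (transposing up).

B minor up to G minor is a minor sixth; each chord root moves by that interval while the quality stays the same.
C-: root C up a minor sixth → Ab, giving Ab-.
DM: root D up a minor sixth → Bb, giving BbM.
G7: root G up a minor sixth → Eb, giving Eb7.
C#M: root C# up a minor sixth → A, giving AM.
AbM: root Ab up a minor sixth → Fb, giving FbM.
F#-: root F# up a minor sixth → D, giving D-.

Ab- BbM Eb7 AM FbM D-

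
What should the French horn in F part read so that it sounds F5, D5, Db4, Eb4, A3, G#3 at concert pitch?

The French horn in F sounds a perfect fifth below written, so the written part must be a perfect fifth above concert — transpose each note up.
F5 -> C6
D5 -> A5
Db4 -> Ab4
Eb4 -> Bb4
A3 -> E4
G#3 -> D#4

C6 A5 Ab4 Bb4 E4 D#4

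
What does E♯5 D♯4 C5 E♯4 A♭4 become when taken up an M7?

E#5 -> D##6
D#4 -> C##5
C5 -> B5
E#4 -> D##5
Ab4 -> G5

D##6 C##5 B5 D##5 G5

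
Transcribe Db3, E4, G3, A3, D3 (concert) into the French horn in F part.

The French horn in F sounds a perfect fifth below written, so the written part must be a perfect fifth above concert — transpose each note up.
Db3 -> Ab3
E4 -> B4
G3 -> D4
A3 -> E4
D3 -> A3

Ab3 B4 D4 E4 A3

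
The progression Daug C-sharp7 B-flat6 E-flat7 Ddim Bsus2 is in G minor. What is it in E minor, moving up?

G minor up to E minor is a major sixth; each chord root moves by that interval while the quality stays the same.
Daug: root D up a major sixth → B, giving Baug.
C-sharp7: root C-sharp up a major sixth → A#, giving A#7.
B-flat6: root B-flat up a major sixth → G, giving G6.
E-flat7: root E-flat up a major sixth → C, giving C7.
Ddim: root D up a major sixth → B, giving Bdim.
Bsus2: root B up a major sixth → G#, giving G#sus2.

Baug A#7 G6 C7 Bdim G#sus2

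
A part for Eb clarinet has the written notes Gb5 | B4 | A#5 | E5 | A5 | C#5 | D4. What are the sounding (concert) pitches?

Bbb5 D5 C#6 G5 C6 E5 F4

Written C4 on the Eb clarinet sounds as Eb4, a minor third higher; apply that shift to every note.
Gb5 -> Bbb5
B4 -> D5
A#5 -> C#6
E5 -> G5
A5 -> C6
C#5 -> E5
D4 -> F4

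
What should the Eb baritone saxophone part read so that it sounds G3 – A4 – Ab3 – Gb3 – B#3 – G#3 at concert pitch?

Written C4 sounds as Eb2 on the Eb baritone saxophone, so concert pitches are written a major thirteenth up.
G3 gives E5
A4 gives F#6
Ab3 gives F5
Gb3 gives Eb5
B#3 gives G##5
G#3 gives E#5

E5 F#6 F5 Eb5 G##5 E#5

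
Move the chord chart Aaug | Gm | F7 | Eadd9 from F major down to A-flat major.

Caug Bbm Ab7 Gadd9

F major down to A-flat major is a major sixth; each chord root moves by that interval while the quality stays the same.
Aaug: root A down a major sixth → C, giving Caug.
Gm: root G down a major sixth → Bb, giving Bbm.
F7: root F down a major sixth → Ab, giving Ab7.
Eadd9: root E down a major sixth → G, giving Gadd9.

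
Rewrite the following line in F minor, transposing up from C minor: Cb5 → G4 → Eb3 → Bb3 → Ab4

Fb5 C5 Ab3 Eb4 Db5

From C up to F is a perfect fourth; apply that to each pitch.
Cb5 gives Fb5
G4 gives C5
Eb3 gives Ab3
Bb3 gives Eb4
Ab4 gives Db5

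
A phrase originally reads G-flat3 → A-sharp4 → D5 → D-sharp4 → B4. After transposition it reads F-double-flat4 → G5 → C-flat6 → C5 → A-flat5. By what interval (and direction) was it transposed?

up a diminished seventh

Take the first pair: Gb3 → Fbb4. G to F spans 7 letter names, so the interval is some kind of seventh.
Gb3 to Fbb4 is 9 semitones, which makes it a diminished seventh; the second version is higher, so the direction is up.
Checking another pair — B4 → Ab5 — gives the same interval.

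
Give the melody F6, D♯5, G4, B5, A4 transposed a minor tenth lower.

F6 -> D5
D#5 -> B#3
G4 -> E3
B5 -> G#4
A4 -> F#3

D5 B#3 E3 G#4 F#3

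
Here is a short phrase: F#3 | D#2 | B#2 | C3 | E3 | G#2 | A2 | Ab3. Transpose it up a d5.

C4 A2 F#3 Gb3 Bb3 D3 Eb3 Ebb4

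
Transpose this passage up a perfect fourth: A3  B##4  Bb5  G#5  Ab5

D4 E##5 Eb6 C#6 Db6

A3 up a perfect fourth is D4.
B##4: a fourth up reaches E, and 5 semitones makes it E##5.
Bb5 up a perfect fourth is Eb6.
G#5: a fourth up reaches C, and 5 semitones makes it C#6.
A perfect fourth up from Ab5 gives Db6.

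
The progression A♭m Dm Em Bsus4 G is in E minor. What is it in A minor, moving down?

E minor down to A minor is a perfect fifth; each chord root moves by that interval while the quality stays the same.
A♭m: root A♭ down a perfect fifth → Db, giving Dbm.
Dm: root D down a perfect fifth → G, giving Gm.
Em: root E down a perfect fifth → A, giving Am.
Bsus4: root B down a perfect fifth → E, giving Esus4.
G: root G down a perfect fifth → C, giving C.

Dbm Gm Am Esus4 C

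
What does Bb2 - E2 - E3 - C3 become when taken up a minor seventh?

Ab3 D3 D4 Bb3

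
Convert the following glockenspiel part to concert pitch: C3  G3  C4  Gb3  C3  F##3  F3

C5 G5 C6 Gb5 C5 F##5 F5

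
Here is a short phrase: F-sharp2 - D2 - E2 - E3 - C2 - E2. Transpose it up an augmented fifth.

F#2: a fifth up reaches C, and 8 semitones makes it C##3.
D2: a fifth up reaches A, and 8 semitones makes it A#2.
An augmented fifth up from E2 gives B#2.
E3 up an augmented fifth is B#3.
C2: a fifth up reaches G, and 8 semitones makes it G#2.
E2 up an augmented fifth is B#2.

C##3 A#2 B#2 B#3 G#2 B#2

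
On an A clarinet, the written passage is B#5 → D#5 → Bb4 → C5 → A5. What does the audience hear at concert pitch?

G##5 B#4 G4 A4 F#5

Written C4 on the A clarinet sounds as A3, a minor third lower; apply that shift to every note.
B#5 to G##5
D#5 to B#4
Bb4 to G4
C5 to A4
A5 to F#5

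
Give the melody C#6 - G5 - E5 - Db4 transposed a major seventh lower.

D5 Ab4 F4 Ebb3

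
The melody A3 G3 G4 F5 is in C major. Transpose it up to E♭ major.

C major to E♭ major up is a minor third, so every note moves up by that interval.
A3 -> C4
G3 -> Bb3
G4 -> Bb4
F5 -> Ab5

C4 Bb3 Bb4 Ab5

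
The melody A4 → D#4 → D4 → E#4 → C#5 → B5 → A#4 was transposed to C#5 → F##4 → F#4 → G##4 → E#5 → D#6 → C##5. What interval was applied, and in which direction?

up a major third

From A4 to C#5 is 3 letter names — a third of some quality.
A4 to C#5 is 4 semitones, which makes it a major third; the second version is higher, so the direction is up.
Checking another pair — A#4 → C##5 — gives the same interval.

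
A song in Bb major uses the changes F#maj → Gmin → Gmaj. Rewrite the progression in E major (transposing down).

B#maj C#min C#maj

Bb major down to E major is a diminished fifth; each chord root moves by that interval while the quality stays the same.
F#maj: root F# down a diminished fifth → B#, giving B#maj.
Gmin: root G down a diminished fifth → C#, giving C#min.
Gmaj: root G down a diminished fifth → C#, giving C#maj.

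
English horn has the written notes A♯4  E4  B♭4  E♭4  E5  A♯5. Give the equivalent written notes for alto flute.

G#4 D4 Ab4 Db4 D5 G#5

First find concert pitch: the English horn sounds a perfect fifth below written, so A♯4 E4 B♭4 E♭4 E5 A♯5 sounds D#4 A3 Eb4 Ab3 A4 D#5.
Then write for alto flute: it sounds a perfect fourth below written, so the part must be a perfect fourth above concert.
D#4 → G#4
A3 → D4
Eb4 → Ab4
Ab3 → Db4
A4 → D5
D#5 → G#5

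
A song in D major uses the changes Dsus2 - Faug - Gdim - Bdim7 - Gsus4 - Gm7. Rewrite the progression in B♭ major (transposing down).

Bbsus2 Dbaug Ebdim Gdim7 Ebsus4 Ebm7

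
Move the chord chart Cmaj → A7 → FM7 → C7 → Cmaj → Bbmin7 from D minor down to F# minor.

Emaj C#7 AM7 E7 Emaj Dmin7

D minor down to F# minor is a minor sixth; each chord root moves by that interval while the quality stays the same.
Cmaj: root C down a minor sixth → E, giving Emaj.
A7: root A down a minor sixth → C#, giving C#7.
FM7: root F down a minor sixth → A, giving AM7.
C7: root C down a minor sixth → E, giving E7.
Cmaj: root C down a minor sixth → E, giving Emaj.
Bbmin7: root Bb down a minor sixth → D, giving Dmin7.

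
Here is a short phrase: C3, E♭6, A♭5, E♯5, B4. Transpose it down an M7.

C3 -> Db2
Eb6 -> Fb5
Ab5 -> Bbb4
E#5 -> F#4
B4 -> C4

Db2 Fb5 Bbb4 F#4 C4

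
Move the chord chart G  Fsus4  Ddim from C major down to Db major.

Ab Gbsus4 Ebdim

C major down to Db major is a major seventh; each chord root moves by that interval while the quality stays the same.
G: root G down a major seventh → Ab, giving Ab.
Fsus4: root F down a major seventh → Gb, giving Gbsus4.
Ddim: root D down a major seventh → Eb, giving Ebdim.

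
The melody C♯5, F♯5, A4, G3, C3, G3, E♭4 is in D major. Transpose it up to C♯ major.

D major to C♯ major up is a major seventh, so every note moves up by that interval.
C#5 → B#5
F#5 → E#6
A4 → G#5
G3 → F#4
C3 → B3
G3 → F#4
Eb4 → D5

B#5 E#6 G#5 F#4 B3 F#4 D5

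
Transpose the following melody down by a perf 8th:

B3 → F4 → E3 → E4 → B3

B3 -> B2
F4 -> F3
E3 -> E2
E4 -> E3
B3 -> B2

B2 F3 E2 E3 B2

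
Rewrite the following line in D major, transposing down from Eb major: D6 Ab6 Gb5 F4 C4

C#6 G6 F5 E4 B3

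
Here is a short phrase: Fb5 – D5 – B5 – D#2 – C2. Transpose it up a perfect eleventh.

Bbb6 G6 E7 G#3 F3

A perfect eleventh up from Fb5 gives Bbb6.
D5 up a perfect eleventh is G6.
B5: an eleventh up reaches E, and 17 semitones makes it E7.
A perfect eleventh up from D#2 gives G#3.
C2 up a perfect eleventh is F3.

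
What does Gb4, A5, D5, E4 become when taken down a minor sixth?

Bb3 C#5 F#4 G#3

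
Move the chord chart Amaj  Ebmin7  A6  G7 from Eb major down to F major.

Eb major down to F major is a minor seventh; each chord root moves by that interval while the quality stays the same.
Amaj: root A down a minor seventh → B, giving Bmaj.
Ebmin7: root Eb down a minor seventh → F, giving Fmin7.
A6: root A down a minor seventh → B, giving B6.
G7: root G down a minor seventh → A, giving A7.

Bmaj Fmin7 B6 A7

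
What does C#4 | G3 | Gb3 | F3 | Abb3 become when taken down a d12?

C#4 gives F##2
G3 gives C#2
Gb3 gives C2
F3 gives B1
Abb3 gives Db2

F##2 C#2 C2 B1 Db2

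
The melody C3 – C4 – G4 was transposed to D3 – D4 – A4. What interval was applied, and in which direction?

up a major second

From C3 to D3 is 2 letter names — a second of some quality.
C3 to D3 is 2 semitones, which makes it a major second; the second version is higher, so the direction is up.
Checking another pair — G4 → A4 — gives the same interval.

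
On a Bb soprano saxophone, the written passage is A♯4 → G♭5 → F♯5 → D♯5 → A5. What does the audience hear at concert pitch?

G#4 Fb5 E5 C#5 G5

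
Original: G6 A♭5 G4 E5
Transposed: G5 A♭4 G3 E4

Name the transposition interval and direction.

From G6 to G5 is 8 letter names — an octave of some quality.
G5 to G6 is 12 semitones, which makes it a perfect octave; the second version is lower, so the direction is down.
Checking another pair — E5 → E4 — gives the same interval.

down a perfect octave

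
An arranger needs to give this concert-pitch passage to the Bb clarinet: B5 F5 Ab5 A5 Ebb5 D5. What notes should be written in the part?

Written C4 sounds as Bb3 on the Bb clarinet, so concert pitches are written a major second up.
B5 gives C#6
F5 gives G5
Ab5 gives Bb5
A5 gives B5
Ebb5 gives Fb5
D5 gives E5

C#6 G5 Bb5 B5 Fb5 E5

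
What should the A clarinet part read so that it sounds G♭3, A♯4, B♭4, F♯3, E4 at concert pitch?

Bbb3 C#5 Db5 A3 G4

The A clarinet sounds a minor third below written, so the written part must be a minor third above concert — transpose each note up.
Gb3 -> Bbb3
A#4 -> C#5
Bb4 -> Db5
F#3 -> A3
E4 -> G4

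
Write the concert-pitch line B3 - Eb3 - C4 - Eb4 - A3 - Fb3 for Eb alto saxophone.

The Eb alto saxophone sounds a major sixth below written, so the written part must be a major sixth above concert — transpose each note up.
B3 → G#4
Eb3 → C4
C4 → A4
Eb4 → C5
A3 → F#4
Fb3 → Db4

G#4 C4 A4 C5 F#4 Db4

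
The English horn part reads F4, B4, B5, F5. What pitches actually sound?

Written C4 on the English horn sounds as F3, a perfect fifth lower; apply that shift to every note.
F4 -> Bb3
B4 -> E4
B5 -> E5
F5 -> Bb4

Bb3 E4 E5 Bb4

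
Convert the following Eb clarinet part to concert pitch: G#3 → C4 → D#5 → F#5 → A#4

B3 Eb4 F#5 A5 C#5

Written C4 on the Eb clarinet sounds as Eb4, a minor third higher; apply that shift to every note.
G#3 to B3
C4 to Eb4
D#5 to F#5
F#5 to A5
A#4 to C#5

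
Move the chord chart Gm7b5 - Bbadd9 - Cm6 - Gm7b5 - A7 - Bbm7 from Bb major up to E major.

C#m7b5 Eadd9 F#m6 C#m7b5 D#7 Em7

Bb major up to E major is an augmented fourth; each chord root moves by that interval while the quality stays the same.
Gm7b5: root G up an augmented fourth → C#, giving C#m7b5.
Bbadd9: root Bb up an augmented fourth → E, giving Eadd9.
Cm6: root C up an augmented fourth → F#, giving F#m6.
Gm7b5: root G up an augmented fourth → C#, giving C#m7b5.
A7: root A up an augmented fourth → D#, giving D#7.
Bbm7: root Bb up an augmented fourth → E, giving Em7.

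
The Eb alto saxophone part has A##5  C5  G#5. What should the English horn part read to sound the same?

G##5 Bb4 F#5

First find concert pitch: the Eb alto saxophone sounds a major sixth below written, so A##5 C5 G#5 sounds C##5 Eb4 B4.
Then write for English horn: it sounds a perfect fifth below written, so the part must be a perfect fifth above concert.
C##5 → G##5
Eb4 → Bb4
B4 → F#5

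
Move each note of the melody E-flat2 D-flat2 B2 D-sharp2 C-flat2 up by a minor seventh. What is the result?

Db3 Cb3 A3 C#3 Bbb2

Eb2 up a minor seventh is Db3.
Db2: a seventh up reaches C, and 10 semitones makes it Cb3.
B2 up a minor seventh is A3.
D#2 up a minor seventh is C#3.
A minor seventh up from Cb2 gives Bbb2.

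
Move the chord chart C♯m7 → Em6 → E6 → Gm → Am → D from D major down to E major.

D major down to E major is a minor seventh; each chord root moves by that interval while the quality stays the same.
C♯m7: root C♯ down a minor seventh → D#, giving D#m7.
Em6: root E down a minor seventh → F#, giving F#m6.
E6: root E down a minor seventh → F#, giving F#6.
Gm: root G down a minor seventh → A, giving Am.
Am: root A down a minor seventh → B, giving Bm.
D: root D down a minor seventh → E, giving E.

D#m7 F#m6 F#6 Am Bm E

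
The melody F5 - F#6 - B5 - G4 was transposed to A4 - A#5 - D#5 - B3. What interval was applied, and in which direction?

down a minor sixth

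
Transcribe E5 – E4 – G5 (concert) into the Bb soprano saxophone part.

Written C4 sounds as Bb3 on the Bb soprano saxophone, so concert pitches are written a major second up.
E5 to F#5
E4 to F#4
G5 to A5

F#5 F#4 A5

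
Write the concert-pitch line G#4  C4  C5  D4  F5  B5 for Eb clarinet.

E#4 A3 A4 B3 D5 G#5

The Eb clarinet sounds a minor third above written, so the written part must be a minor third below concert — transpose each note down.
G#4 gives E#4
C4 gives A3
C5 gives A4
D4 gives B3
F5 gives D5
B5 gives G#5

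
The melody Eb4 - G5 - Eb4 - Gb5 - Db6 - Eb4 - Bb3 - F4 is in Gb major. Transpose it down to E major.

C#4 E#5 C#4 E5 B5 C#4 G#3 D#4

From Gb down to E is a diminished third; apply that to each pitch.
Eb4 -> C#4
G5 -> E#5
Eb4 -> C#4
Gb5 -> E5
Db6 -> B5
Eb4 -> C#4
Bb3 -> G#3
F4 -> D#4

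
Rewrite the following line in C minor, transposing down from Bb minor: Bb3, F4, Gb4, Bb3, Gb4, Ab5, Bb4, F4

C3 G3 Ab3 C3 Ab3 Bb4 C4 G3

From Bb down to C is a minor seventh; apply that to each pitch.
Bb3 → C3
F4 → G3
Gb4 → Ab3
Bb3 → C3
Gb4 → Ab3
Ab5 → Bb4
Bb4 → C4
F4 → G3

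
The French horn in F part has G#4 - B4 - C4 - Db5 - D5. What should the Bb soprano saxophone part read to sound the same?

First find concert pitch: the French horn in F sounds a perfect fifth below written, so G#4 B4 C4 Db5 D5 sounds C#4 E4 F3 Gb4 G4.
Then write for Bb soprano saxophone: it sounds a major second below written, so the part must be a major second above concert.
C#4 → D#4
E4 → F#4
F3 → G3
Gb4 → Ab4
G4 → A4

D#4 F#4 G3 Ab4 A4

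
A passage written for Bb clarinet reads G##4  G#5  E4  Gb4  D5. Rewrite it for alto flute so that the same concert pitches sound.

First find concert pitch: the Bb clarinet sounds a major second below written, so G##4 G#5 E4 Gb4 D5 sounds F##4 F#5 D4 Fb4 C5.
Then write for alto flute: it sounds a perfect fourth below written, so the part must be a perfect fourth above concert.
F##4 → B#4
F#5 → B5
D4 → G4
Fb4 → Bbb4
C5 → F5

B#4 B5 G4 Bbb4 F5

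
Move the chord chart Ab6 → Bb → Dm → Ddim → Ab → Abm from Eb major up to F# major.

B6 C# E#m E#dim B Bm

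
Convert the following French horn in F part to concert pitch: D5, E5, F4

G4 A4 Bb3

Written C4 on the French horn in F sounds as F3, a perfect fifth lower; apply that shift to every note.
D5 -> G4
E5 -> A4
F4 -> Bb3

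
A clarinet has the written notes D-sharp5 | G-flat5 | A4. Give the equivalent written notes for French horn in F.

F##5 Bb5 C#5

First find concert pitch: the A clarinet sounds a minor third below written, so D-sharp5 G-flat5 A4 sounds B#4 Eb5 F#4.
Then write for French horn in F: it sounds a perfect fifth below written, so the part must be a perfect fifth above concert.
B#4 → F##5
Eb5 → Bb5
F#4 → C#5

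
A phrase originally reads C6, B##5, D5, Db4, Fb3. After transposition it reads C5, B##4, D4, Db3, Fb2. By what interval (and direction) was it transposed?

Take the first pair: C6 → C5. C to C spans 8 letter names, so the interval is some kind of octave.
C5 to C6 is 12 semitones, which makes it a perfect octave; the second version is lower, so the direction is down.
Checking another pair — Fb3 → Fb2 — gives the same interval.

down a perfect octave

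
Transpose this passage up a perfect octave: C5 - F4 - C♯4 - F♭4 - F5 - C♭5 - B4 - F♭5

A perfect octave up from C5 gives C6.
F4 up a perfect octave is F5.
C#4: an octave up reaches C, and 12 semitones makes it C#5.
A perfect octave up from Fb4 gives Fb5.
F5: an octave up reaches F, and 12 semitones makes it F6.
Cb5 up a perfect octave is Cb6.
B4: an octave up reaches B, and 12 semitones makes it B5.
Fb5 up a perfect octave is Fb6.

C6 F5 C#5 Fb5 F6 Cb6 B5 Fb6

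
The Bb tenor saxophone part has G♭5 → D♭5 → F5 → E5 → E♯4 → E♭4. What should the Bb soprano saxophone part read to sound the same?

Gb4 Db4 F4 E4 E#3 Eb3

First find concert pitch: the Bb tenor saxophone sounds a major ninth below written, so G♭5 D♭5 F5 E5 E♯4 E♭4 sounds Fb4 Cb4 Eb4 D4 D#3 Db3.
Then write for Bb soprano saxophone: it sounds a major second below written, so the part must be a major second above concert.
Fb4 → Gb4
Cb4 → Db4
Eb4 → F4
D4 → E4
D#3 → E#3
Db3 → Eb3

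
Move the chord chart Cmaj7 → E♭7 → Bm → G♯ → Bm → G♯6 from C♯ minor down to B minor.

Bbmaj7 Db7 Am F# Am F#6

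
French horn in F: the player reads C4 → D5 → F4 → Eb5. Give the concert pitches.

F3 G4 Bb3 Ab4

The French horn in F sounds a perfect fifth below written, so transpose each written note down a perfect fifth.
C4 gives F3
D5 gives G4
F4 gives Bb3
Eb5 gives Ab4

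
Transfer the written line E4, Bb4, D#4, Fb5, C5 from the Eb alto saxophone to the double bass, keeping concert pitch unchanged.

G4 Db5 F#4 Abb5 Eb5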